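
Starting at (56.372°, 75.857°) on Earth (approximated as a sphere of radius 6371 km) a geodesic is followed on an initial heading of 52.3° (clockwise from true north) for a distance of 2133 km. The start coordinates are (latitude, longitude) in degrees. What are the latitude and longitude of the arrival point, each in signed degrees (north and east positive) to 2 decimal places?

Angular distance δ = d/R = 2133/6371 = 0.33480 rad; initial bearing θ = 0.9128 rad.
sin φ₂ = sin φ₁ cos δ + cos φ₁ sin δ cos θ = (0.8327)(0.9445) + (0.5538)(0.3286)(0.6115) = 0.8977, so φ₂ = 63.86°.
Δλ = atan2(sin θ sin δ cos φ₁, cos δ − sin φ₁ sin φ₂) = atan2(0.1440, 0.1970) = 36.160°.
λ₂ = 75.857° + 36.160° = 112.02°.

63.86°, 112.02°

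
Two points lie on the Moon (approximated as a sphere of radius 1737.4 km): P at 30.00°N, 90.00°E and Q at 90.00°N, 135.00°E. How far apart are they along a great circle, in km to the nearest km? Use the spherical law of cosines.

Let φ₁ = 0.5236 rad, φ₂ = 1.5708 rad, and Δλ = 0.7854 rad.
cos c = sin φ₁ sin φ₂ + cos φ₁ cos φ₂ cos Δλ = (0.5000)(1.0000) + (0.8660)(0.0000)(0.7071) = 0.50000,
so c = arccos(0.50000) = 1.04720 rad.
Distance = R·c = 1737.4 × 1.0472 ≈ 1819 km.

1819 km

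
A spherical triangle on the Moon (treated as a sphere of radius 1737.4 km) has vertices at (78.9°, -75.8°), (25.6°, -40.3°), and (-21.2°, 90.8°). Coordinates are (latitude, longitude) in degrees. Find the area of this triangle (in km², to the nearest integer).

6327042 km²

Side lengths (central angles): a = 2.3588, b = 2.1288, c = 0.9699 rad; semiperimeter s = 2.7288.
By l'Huilier's theorem, tan(E/4) = √[tan(s/2) tan((s−a)/2) tan((s−b)/2) tan((s−c)/2)], giving spherical excess E = 2.0960 rad.
Area = E·R² = 2.0960 × (1737.4)² ≈ 6327042 km².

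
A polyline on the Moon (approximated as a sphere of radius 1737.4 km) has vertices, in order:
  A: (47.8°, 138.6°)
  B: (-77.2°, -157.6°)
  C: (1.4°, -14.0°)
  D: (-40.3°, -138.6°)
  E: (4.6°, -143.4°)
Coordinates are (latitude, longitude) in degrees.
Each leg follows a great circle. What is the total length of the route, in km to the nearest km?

11962 km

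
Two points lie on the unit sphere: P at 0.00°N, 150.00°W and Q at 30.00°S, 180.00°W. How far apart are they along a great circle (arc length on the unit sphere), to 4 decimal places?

0.7227

With latitudes φ₁ = 0.000°, φ₂ = -30.000° and longitude difference Δλ = -30.000°:
Haversine: a = sin²(Δφ/2) + cos φ₁ cos φ₂ sin²(Δλ/2) = 0.0670 + (1.0000)(0.8660)(0.0670) = 0.12500.
Central angle c = 2·arcsin(√a) = 0.72273 rad.
On the unit sphere the arc length equals the central angle: 0.7227.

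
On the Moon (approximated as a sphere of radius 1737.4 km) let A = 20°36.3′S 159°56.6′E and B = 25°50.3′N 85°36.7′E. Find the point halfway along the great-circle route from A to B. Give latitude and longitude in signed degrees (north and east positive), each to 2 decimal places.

The central angle between A and B is δ = 1.4966 rad.
With f = 0.5, the slerp weights are sin((1−f)δ)/sin δ = 0.6823 and sin(fδ)/sin δ = 0.6823.
Weighted sum of the unit vectors: (0.6823)·(-0.8793,0.3210,-0.3519) + (0.6823)·(0.0689,0.8974,0.4358) = (-0.5529, 0.8313, 0.0572).
Converting back: φ = atan2(z, √(x²+y²)) = 3.28°, λ = atan2(y, x) = 123.63°.

3.28°, 123.63°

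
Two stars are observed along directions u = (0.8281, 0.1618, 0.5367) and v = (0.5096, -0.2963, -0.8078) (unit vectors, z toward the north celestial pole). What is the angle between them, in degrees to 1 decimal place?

93.4°

u·v = -0.0595; |u| = 1.0000, |v| = 1.0000.
cos θ = (u·v)/(|u||v|) = -0.0595, so θ = 93.4°.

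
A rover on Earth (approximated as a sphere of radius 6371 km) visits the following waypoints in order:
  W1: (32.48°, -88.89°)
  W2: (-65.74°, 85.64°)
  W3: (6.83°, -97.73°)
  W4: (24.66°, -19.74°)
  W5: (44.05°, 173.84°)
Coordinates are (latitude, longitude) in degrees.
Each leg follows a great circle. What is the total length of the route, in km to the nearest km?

50489 km

Leg W1→W2: central angle 2.5582 rad, distance 16298.4 km.
Leg W2→W3: central angle 2.1126 rad, distance 13459.3 km.
Leg W3→W4: central angle 1.3311 rad, distance 8480.6 km.
Leg W4→W5: central angle 1.9229 rad, distance 12250.5 km.
Total: 16298.4 + 13459.3 + 8480.6 + 12250.5 ≈ 50489 km.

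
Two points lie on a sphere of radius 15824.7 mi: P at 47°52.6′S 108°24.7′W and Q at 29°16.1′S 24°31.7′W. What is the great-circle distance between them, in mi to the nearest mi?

With latitudes φ₁ = -47.877°, φ₂ = -29.268° and longitude difference Δλ = 83.883°:
cos c = sin φ₁ sin φ₂ + cos φ₁ cos φ₂ cos Δλ = (-0.7417)(-0.4889) + (0.6707)(0.8723)(0.1066) = 0.42496,
so c = arccos(0.42496) = 1.13187 rad.
Distance = R·c = 15824.7 × 1.1319 ≈ 17912 mi.

17912 mi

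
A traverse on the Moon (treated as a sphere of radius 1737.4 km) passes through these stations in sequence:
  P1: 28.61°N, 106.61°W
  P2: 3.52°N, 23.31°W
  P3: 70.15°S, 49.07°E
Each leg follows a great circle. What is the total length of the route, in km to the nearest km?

5151 km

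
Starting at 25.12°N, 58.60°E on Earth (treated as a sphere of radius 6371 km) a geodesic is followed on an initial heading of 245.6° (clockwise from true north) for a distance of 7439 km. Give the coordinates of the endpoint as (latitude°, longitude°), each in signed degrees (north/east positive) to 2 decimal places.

-10.22°, 0.26°

Angular distance δ = d/R = 7439/6371 = 1.16763 rad; initial bearing θ = 4.2865 rad.
sin φ₂ = sin φ₁ cos δ + cos φ₁ sin δ cos θ = (0.4245)(0.3923) + (0.9054)(0.9198)(-0.4131) = -0.1775, so φ₂ = -10.22°.
Δλ = atan2(sin θ sin δ cos φ₁, cos δ − sin φ₁ sin φ₂) = atan2(-0.7584, 0.4677) = -58.341°.
λ₂ = 58.600° − 58.341° = 0.26°.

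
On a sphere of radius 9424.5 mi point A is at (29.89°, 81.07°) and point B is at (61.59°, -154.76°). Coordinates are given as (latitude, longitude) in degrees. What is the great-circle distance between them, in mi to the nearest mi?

In radians: φ₁ = 0.5217, φ₂ = 1.0749, Δλ = 124.170° = 2.1672 rad.
Haversine: a = sin²(Δφ/2) + cos φ₁ cos φ₂ sin²(Δλ/2) = 0.0746 + (0.8670)(0.4758)(0.7808) = 0.39668.
Central angle c = 2·arcsin(√a) = 1.36265 rad.
Distance = R·c = 9424.5 × 1.3627 ≈ 12842 mi.

12842 mi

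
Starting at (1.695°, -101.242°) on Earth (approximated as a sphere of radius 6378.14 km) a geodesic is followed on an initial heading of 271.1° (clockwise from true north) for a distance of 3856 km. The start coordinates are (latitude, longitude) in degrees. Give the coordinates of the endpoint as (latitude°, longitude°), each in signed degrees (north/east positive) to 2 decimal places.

Angular distance δ = d/R = 3856/6378.14 = 0.60456 rad; initial bearing θ = 4.7316 rad.
sin φ₂ = sin φ₁ cos δ + cos φ₁ sin δ cos θ = (0.0296)(0.8227) + (0.9996)(0.5684)(0.0192) = 0.0352, so φ₂ = 2.02°.
Δλ = atan2(sin θ sin δ cos φ₁, cos δ − sin φ₁ sin φ₂) = atan2(-0.5681, 0.8217) = -34.656°.
λ₂ = -101.242° − 34.656° = -135.90°.

2.02°, -135.90°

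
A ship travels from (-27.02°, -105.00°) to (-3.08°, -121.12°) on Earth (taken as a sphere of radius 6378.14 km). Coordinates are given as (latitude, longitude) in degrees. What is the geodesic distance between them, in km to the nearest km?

3170 km

In radians: φ₁ = -0.4716, φ₂ = -0.0538, Δλ = -16.120° = -0.2813 rad.
cos c = sin φ₁ sin φ₂ + cos φ₁ cos φ₂ cos Δλ = (-0.4543)(-0.0537) + (0.8908)(0.9986)(0.9607) = 0.87900,
so c = arccos(0.87900) = 0.49705 rad.
Distance = R·c = 6378.14 × 0.4970 ≈ 3170 km.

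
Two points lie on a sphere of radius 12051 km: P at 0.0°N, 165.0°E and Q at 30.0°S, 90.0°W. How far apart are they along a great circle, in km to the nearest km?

In radians: φ₁ = 0.0000, φ₂ = -0.5236, Δλ = 105.000° = 1.8326 rad.
Haversine: a = sin²(Δφ/2) + cos φ₁ cos φ₂ sin²(Δλ/2) = 0.0670 + (1.0000)(0.8660)(0.6294) = 0.61207.
Central angle c = 2·arcsin(√a) = 1.79686 rad.
Distance = R·c = 12051 × 1.7969 ≈ 21654 km.

21654 km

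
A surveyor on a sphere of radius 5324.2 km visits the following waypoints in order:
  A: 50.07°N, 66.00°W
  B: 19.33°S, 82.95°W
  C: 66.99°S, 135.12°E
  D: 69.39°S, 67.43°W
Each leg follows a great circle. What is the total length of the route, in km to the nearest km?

Leg A→B: central angle 1.2392 rad, distance 6597.9 km.
Leg B→C: central angle 1.5565 rad, distance 8287.2 km.
Leg C→D: central angle 0.7459 rad, distance 3971.5 km.
Total: 6597.9 + 8287.2 + 3971.5 ≈ 18857 km.

18857 km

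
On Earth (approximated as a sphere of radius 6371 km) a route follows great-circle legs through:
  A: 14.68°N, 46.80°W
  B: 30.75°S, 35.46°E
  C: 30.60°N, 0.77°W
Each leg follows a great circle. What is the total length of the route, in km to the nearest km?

17941 km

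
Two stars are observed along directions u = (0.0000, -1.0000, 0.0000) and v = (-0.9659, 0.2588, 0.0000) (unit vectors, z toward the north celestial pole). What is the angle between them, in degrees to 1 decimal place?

105.0°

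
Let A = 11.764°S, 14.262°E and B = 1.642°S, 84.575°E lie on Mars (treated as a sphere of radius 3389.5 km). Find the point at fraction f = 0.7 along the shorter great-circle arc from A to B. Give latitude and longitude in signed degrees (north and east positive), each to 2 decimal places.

-5.80°, 63.82°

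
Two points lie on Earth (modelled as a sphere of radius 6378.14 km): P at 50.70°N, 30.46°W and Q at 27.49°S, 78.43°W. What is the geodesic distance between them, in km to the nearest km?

9898 km

With latitudes φ₁ = 50.700°, φ₂ = -27.490° and longitude difference Δλ = -47.970°:
Haversine: a = sin²(Δφ/2) + cos φ₁ cos φ₂ sin²(Δλ/2) = 0.3977 + (0.6334)(0.8871)(0.1652) = 0.49051.
Central angle c = 2·arcsin(√a) = 1.55181 rad.
Distance = R·c = 6378.14 × 1.5518 ≈ 9898 km.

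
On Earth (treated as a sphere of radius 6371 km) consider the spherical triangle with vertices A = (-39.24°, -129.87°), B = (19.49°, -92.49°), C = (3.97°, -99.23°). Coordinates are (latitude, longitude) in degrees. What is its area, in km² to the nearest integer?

850329 km²

Side lengths (central angles): a = 0.2942, b = 0.9008, c = 1.1927 rad; semiperimeter s = 1.1939.
By l'Huilier's theorem, tan(E/4) = √[tan(s/2) tan((s−a)/2) tan((s−b)/2) tan((s−c)/2)], giving spherical excess E = 0.0209 rad.
Area = E·R² = 0.0209 × (6371)² ≈ 850329 km².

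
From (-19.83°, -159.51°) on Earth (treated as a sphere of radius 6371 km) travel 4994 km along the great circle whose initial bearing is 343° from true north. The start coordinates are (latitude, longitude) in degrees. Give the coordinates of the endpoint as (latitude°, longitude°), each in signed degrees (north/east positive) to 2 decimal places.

23.26°, -172.49°

Angular distance δ = d/R = 4994/6371 = 0.78386 rad; initial bearing θ = 5.9865 rad.
sin φ₂ = sin φ₁ cos δ + cos φ₁ sin δ cos θ = (-0.3392)(0.7082) + (0.9407)(0.7060)(0.9563) = 0.3949, so φ₂ = 23.26°.
Δλ = atan2(sin θ sin δ cos φ₁, cos δ − sin φ₁ sin φ₂) = atan2(-0.1942, 0.8422) = -12.984°.
λ₂ = -159.510° − 12.984° = -172.49°.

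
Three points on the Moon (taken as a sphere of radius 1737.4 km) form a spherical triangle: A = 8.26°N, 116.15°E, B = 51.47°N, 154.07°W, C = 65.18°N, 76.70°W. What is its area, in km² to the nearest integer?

1902202 km²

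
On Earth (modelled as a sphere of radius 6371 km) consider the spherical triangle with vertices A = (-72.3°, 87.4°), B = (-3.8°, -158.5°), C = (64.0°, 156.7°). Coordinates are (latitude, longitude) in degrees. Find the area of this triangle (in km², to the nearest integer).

Side lengths (central angles): a = 1.3173, b = 2.5135, c = 1.6316 rad; semiperimeter s = 2.7312.
By l'Huilier's theorem, tan(E/4) = √[tan(s/2) tan((s−a)/2) tan((s−b)/2) tan((s−c)/2)], giving spherical excess E = 1.9314 rad.
Area = E·R² = 1.9314 × (6371)² ≈ 78395954 km².

78395954 km²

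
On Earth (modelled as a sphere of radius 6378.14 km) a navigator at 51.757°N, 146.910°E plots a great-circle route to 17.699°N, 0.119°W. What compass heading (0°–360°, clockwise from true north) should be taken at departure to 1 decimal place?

327.6°

Δλ = -147.029° = -2.5661 rad.
y = sin Δλ · cos φ₂ = (-0.5442)(0.9527) = -0.5185
x = cos φ₁ sin φ₂ − sin φ₁ cos φ₂ cos Δλ = (0.6190)(0.3040) − (0.7854)(0.9527)(-0.8389) = 0.8159
θ = atan2(y, x) = -32.43°; adding 360° gives 327.6°.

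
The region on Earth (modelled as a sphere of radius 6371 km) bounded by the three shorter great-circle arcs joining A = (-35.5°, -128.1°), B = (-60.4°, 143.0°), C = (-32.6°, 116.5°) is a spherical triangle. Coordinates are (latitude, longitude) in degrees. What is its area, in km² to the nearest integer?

7312644 km²

Side lengths (central angles): a = 0.5719, b = 1.5521, c = 1.0325 rad; semiperimeter s = 1.5783.
By l'Huilier's theorem, tan(E/4) = √[tan(s/2) tan((s−a)/2) tan((s−b)/2) tan((s−c)/2)], giving spherical excess E = 0.1802 rad.
Area = E·R² = 0.1802 × (6371)² ≈ 7312644 km².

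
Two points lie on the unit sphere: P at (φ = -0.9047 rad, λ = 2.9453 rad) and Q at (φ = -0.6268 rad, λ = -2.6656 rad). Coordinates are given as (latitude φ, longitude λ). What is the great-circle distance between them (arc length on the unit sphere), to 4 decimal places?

0.5496

With latitudes φ₁ = -51.835°, φ₂ = -35.913° and longitude difference Δλ = 38.519°:
cos c = sin φ₁ sin φ₂ + cos φ₁ cos φ₂ cos Δλ = (-0.7862)(-0.5866) + (0.6179)(0.8099)(0.7824) = 0.85273,
so c = arccos(0.85273) = 0.54960 rad.
On the unit sphere the arc length equals the central angle: 0.5496.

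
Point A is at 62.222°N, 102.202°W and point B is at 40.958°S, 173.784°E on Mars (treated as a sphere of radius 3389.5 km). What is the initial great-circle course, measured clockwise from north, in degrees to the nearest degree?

Δλ = -84.014° = -1.4663 rad.
y = sin Δλ · cos φ₂ = (-0.9945)(0.7552) = -0.7511
x = cos φ₁ sin φ₂ − sin φ₁ cos φ₂ cos Δλ = (0.4660)(-0.6555) − (0.8848)(0.7552)(0.1043) = -0.3752
θ = atan2(y, x) = -116.54°; adding 360° gives 243°.

243°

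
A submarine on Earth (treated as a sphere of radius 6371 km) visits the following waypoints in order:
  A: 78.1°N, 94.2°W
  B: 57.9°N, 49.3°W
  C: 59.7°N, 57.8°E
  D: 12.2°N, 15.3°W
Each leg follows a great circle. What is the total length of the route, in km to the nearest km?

16148 km

Leg A→B: central angle 0.4358 rad, distance 2776.5 km.
Leg B→C: central angle 0.8598 rad, distance 5478.0 km.
Leg C→D: central angle 1.2389 rad, distance 7893.2 km.
Total: 2776.5 + 5478.0 + 7893.2 ≈ 16148 km.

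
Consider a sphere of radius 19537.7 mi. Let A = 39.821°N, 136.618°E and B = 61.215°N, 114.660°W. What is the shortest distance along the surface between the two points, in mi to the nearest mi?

Let φ₁ = 0.6950 rad, φ₂ = 1.0684 rad, and Δλ = 1.8976 rad.
cos c = sin φ₁ sin φ₂ + cos φ₁ cos φ₂ cos Δλ = (0.6404)(0.8764) + (0.7680)(0.4815)(-0.3210) = 0.44255,
so c = arccos(0.44255) = 1.11235 rad.
Distance = R·c = 19537.7 × 1.1124 ≈ 21733 mi.

21733 mi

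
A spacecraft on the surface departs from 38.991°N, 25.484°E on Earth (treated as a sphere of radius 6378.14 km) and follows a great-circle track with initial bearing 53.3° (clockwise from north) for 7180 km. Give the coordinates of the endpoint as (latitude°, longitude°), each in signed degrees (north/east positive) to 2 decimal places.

Angular distance δ = d/R = 7180/6378.14 = 1.12572 rad; initial bearing θ = 0.9303 rad.
sin φ₂ = sin φ₁ cos δ + cos φ₁ sin δ cos θ = (0.6292)(0.4305) + (0.7772)(0.9026)(0.5976) = 0.6901, so φ₂ = 43.64°.
Δλ = atan2(sin θ sin δ cos φ₁, cos δ − sin φ₁ sin φ₂) = atan2(0.5625, -0.0037) = 90.377°.
λ₂ = 25.484° + 90.377° = 115.86°.

43.64°, 115.86°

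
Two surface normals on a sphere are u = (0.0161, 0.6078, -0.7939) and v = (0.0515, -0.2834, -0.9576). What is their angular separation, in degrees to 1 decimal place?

53.9°

u·v = 0.5888; |u| = 1.0000, |v| = 1.0000.
cos θ = (u·v)/(|u||v|) = 0.5888, so θ = 53.9°.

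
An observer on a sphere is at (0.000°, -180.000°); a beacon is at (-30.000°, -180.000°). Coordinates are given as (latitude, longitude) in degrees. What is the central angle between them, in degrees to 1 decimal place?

30.0°

Let φ₁ = 0.0000 rad, φ₂ = -0.5236 rad, and Δλ = 0.0000 rad.
cos c = sin φ₁ sin φ₂ + cos φ₁ cos φ₂ cos Δλ = (0.0000)(-0.5000) + (1.0000)(0.8660)(1.0000) = 0.86603,
so c = arccos(0.86603) = 0.52360 rad.
So the angular separation is 30.0°.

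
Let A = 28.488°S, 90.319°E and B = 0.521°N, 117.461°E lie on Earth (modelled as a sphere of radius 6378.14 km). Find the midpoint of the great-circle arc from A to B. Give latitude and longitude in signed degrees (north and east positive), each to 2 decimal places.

-14.37°, 104.78°

The central angle between A and B is δ = 0.6797 rad.
With f = 0.5, the slerp weights are sin((1−f)δ)/sin δ = 0.5303 and sin(fδ)/sin δ = 0.5303.
Weighted sum of the unit vectors: (0.5303)·(-0.0049,0.8789,-0.4770) + (0.5303)·(-0.4611,0.8873,0.0091) = (-0.2471, 0.9367, -0.2481).
Converting back: φ = atan2(z, √(x²+y²)) = -14.37°, λ = atan2(y, x) = 104.78°.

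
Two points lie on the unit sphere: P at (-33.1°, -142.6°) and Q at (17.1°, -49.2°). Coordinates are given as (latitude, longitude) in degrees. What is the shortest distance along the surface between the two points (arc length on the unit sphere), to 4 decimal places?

With latitudes φ₁ = -33.100°, φ₂ = 17.100° and longitude difference Δλ = 93.400°:
Haversine: a = sin²(Δφ/2) + cos φ₁ cos φ₂ sin²(Δλ/2) = 0.1799 + (0.8377)(0.9558)(0.5297) = 0.60403.
Central angle c = 2·arcsin(√a) = 1.78039 rad.
On the unit sphere the arc length equals the central angle: 1.7804.

1.7804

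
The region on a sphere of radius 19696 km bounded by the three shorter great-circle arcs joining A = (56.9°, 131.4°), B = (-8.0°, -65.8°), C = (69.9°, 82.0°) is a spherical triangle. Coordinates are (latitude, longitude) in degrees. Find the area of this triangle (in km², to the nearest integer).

246864563 km²

Side lengths (central angles): a = 2.0028, b = 0.4303, c = 2.2565 rad; semiperimeter s = 2.3448.
By l'Huilier's theorem, tan(E/4) = √[tan(s/2) tan((s−a)/2) tan((s−b)/2) tan((s−c)/2)], giving spherical excess E = 0.6364 rad.
Area = E·R² = 0.6364 × (19696)² ≈ 246864563 km².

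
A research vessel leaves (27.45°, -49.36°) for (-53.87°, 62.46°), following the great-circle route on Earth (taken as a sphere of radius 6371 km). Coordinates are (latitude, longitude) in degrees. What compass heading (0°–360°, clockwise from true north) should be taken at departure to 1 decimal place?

With φ₁ = 0.4791, φ₂ = -0.9402, Δλ = 1.9516 rad, the forward-azimuth formula gives
θ = atan2( sin Δλ cos φ₂ , cos φ₁ sin φ₂ − sin φ₁ cos φ₂ cos Δλ ) = atan2(0.5474, -0.6157) = 138.36°.
So the initial bearing is 138.4°.

138.4°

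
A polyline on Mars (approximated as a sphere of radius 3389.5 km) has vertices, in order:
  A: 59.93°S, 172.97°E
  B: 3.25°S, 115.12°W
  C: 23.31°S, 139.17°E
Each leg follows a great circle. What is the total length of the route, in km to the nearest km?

Leg A→B: central angle 1.3649 rad, distance 4626.5 km.
Leg B→C: central angle 1.7986 rad, distance 6096.3 km.
Total: 4626.5 + 6096.3 ≈ 10723 km.

10723 km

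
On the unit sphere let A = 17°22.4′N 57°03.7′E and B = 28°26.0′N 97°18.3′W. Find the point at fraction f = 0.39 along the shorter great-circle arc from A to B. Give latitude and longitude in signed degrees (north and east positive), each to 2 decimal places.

Central angle δ = 2.2325 rad. Interpolating on the sphere with fraction f = 0.39:
P = [sin((1−f)δ)·A + sin(fδ)·B] / sin δ = 1.2400·A + 0.9694·B in Cartesian coordinates,
giving P = (0.5351, 0.1477, 0.8318), i.e. latitude 56.28°, longitude 15.43°.

56.28°, 15.43°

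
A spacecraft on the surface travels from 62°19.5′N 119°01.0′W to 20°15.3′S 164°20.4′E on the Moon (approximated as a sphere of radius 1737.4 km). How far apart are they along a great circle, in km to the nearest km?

With latitudes φ₁ = 62.325°, φ₂ = -20.255° and longitude difference Δλ = -76.643°:
cos c = sin φ₁ sin φ₂ + cos φ₁ cos φ₂ cos Δλ = (0.8856)(-0.3462) + (0.4645)(0.9382)(0.2310) = -0.20593,
so c = arccos(-0.20593) = 1.77821 rad.
Distance = R·c = 1737.4 × 1.7782 ≈ 3089 km.

3089 km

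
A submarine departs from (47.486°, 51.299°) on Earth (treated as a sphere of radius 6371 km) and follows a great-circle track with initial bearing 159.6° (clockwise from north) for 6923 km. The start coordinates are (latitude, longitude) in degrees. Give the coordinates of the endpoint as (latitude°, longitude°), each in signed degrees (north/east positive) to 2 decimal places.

Angular distance δ = d/R = 6923/6371 = 1.08664 rad; initial bearing θ = 2.7855 rad.
sin φ₂ = sin φ₁ cos δ + cos φ₁ sin δ cos θ = (0.7371)(0.4655) + (0.6758)(0.8851)(-0.9373) = -0.2175, so φ₂ = -12.56°.
Δλ = atan2(sin θ sin δ cos φ₁, cos δ − sin φ₁ sin φ₂) = atan2(0.2085, 0.6258) = 18.426°.
λ₂ = 51.299° + 18.426° = 69.72°.

-12.56°, 69.72°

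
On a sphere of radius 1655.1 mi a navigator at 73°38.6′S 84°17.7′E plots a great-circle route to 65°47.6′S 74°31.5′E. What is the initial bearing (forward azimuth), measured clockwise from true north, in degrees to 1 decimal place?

332.0°

With φ₁ = -1.2853, φ₂ = -1.1483, Δλ = -0.1705 rad, the forward-azimuth formula gives
θ = atan2( sin Δλ cos φ₂ , cos φ₁ sin φ₂ − sin φ₁ cos φ₂ cos Δλ ) = atan2(-0.0696, 0.1309) = -28.00°.
Adding 360° brings this into [0°, 360°): 332.0°.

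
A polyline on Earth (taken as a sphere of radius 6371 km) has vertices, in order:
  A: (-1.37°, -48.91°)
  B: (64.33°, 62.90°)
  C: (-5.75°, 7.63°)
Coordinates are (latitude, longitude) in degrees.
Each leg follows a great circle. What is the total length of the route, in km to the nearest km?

20191 km

Leg A→B: central angle 1.7543 rad, distance 11176.4 km.
Leg B→C: central angle 1.4149 rad, distance 9014.4 km.
Total: 11176.4 + 9014.4 ≈ 20191 km.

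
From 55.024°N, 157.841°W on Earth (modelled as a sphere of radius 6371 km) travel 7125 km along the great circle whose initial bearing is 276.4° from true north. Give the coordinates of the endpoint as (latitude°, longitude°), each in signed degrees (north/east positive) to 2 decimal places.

24.56°, 122.83°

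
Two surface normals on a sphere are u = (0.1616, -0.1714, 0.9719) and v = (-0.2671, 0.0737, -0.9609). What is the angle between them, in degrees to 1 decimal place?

171.7°

u·v = -0.9897; |u| = 1.0000, |v| = 1.0001.
cos θ = (u·v)/(|u||v|) = -0.9896, so θ = 171.7°.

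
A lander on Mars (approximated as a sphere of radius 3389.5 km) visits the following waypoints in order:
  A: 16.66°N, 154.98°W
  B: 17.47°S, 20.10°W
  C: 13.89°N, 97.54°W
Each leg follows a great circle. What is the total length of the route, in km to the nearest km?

Leg A→B: central angle 2.3904 rad, distance 8102.3 km.
Leg B→C: central angle 1.4411 rad, distance 4884.7 km.
Total: 8102.3 + 4884.7 ≈ 12987 km.

12987 km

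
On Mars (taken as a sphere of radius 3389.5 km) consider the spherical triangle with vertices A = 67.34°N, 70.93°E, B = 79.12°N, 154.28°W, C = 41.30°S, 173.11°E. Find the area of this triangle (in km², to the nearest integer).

Side lengths (central angles): a = 2.1279, b = 2.3052, c = 0.5453 rad; semiperimeter s = 2.4891.
By l'Huilier's theorem, tan(E/4) = √[tan(s/2) tan((s−a)/2) tan((s−b)/2) tan((s−c)/2)], giving spherical excess E = 1.0553 rad.
Area = E·R² = 1.0553 × (3389.5)² ≈ 12124491 km².

12124491 km²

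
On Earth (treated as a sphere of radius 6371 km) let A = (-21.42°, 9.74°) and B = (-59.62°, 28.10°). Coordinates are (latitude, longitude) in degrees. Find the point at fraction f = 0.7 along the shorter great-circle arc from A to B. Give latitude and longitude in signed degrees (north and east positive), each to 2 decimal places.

Central angle δ = 0.7046 rad. Interpolating on the sphere with fraction f = 0.7:
P = [sin((1−f)δ)·A + sin(fδ)·B] / sin δ = 0.3239·A + 0.7310·B in Cartesian coordinates,
giving P = (0.6233, 0.2251, -0.7489), i.e. latitude -48.49°, longitude 19.86°.

-48.49°, 19.86°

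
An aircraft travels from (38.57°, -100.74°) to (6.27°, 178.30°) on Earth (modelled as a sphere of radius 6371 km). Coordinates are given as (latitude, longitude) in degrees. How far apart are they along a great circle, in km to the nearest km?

8788 km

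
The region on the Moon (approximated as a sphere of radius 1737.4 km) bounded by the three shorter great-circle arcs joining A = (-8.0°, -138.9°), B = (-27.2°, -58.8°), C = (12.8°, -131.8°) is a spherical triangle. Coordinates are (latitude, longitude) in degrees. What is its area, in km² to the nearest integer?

945124 km²

Side lengths (central angles): a = 1.4179, b = 0.3833, c = 1.3541 rad; semiperimeter s = 1.5776.
By l'Huilier's theorem, tan(E/4) = √[tan(s/2) tan((s−a)/2) tan((s−b)/2) tan((s−c)/2)], giving spherical excess E = 0.3131 rad.
Area = E·R² = 0.3131 × (1737.4)² ≈ 945124 km².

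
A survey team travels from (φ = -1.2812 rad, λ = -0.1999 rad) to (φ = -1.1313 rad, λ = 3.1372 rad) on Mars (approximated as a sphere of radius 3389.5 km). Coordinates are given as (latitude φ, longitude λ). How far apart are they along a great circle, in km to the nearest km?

With latitudes φ₁ = -73.407°, φ₂ = -64.819° and longitude difference Δλ = -168.798°:
Haversine: a = sin²(Δφ/2) + cos φ₁ cos φ₂ sin²(Δλ/2) = 0.0056 + (0.2856)(0.4255)(0.9905) = 0.12595.
Central angle c = 2·arcsin(√a) = 0.72561 rad.
Distance = R·c = 3389.5 × 0.7256 ≈ 2459 km.

2459 km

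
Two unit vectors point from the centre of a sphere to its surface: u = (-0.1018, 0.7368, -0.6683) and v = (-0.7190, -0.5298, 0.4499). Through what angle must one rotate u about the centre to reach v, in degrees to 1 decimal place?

u·v = -0.6178; |u| = 0.9999, |v| = 1.0000.
cos θ = (u·v)/(|u||v|) = -0.6179, so θ = 128.2°.

128.2°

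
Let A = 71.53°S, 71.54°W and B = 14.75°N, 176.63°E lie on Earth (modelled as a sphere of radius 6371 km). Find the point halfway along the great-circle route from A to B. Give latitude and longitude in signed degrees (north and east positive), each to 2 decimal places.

-37.67°, -164.27°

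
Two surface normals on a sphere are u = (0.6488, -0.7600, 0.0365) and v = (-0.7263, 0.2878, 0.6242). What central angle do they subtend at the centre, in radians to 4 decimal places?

2.3013 rad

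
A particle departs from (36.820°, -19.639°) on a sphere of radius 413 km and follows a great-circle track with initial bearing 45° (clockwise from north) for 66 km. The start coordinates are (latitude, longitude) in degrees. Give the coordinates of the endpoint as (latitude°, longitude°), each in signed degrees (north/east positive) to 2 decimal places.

42.98°, -10.79°

Angular distance δ = d/R = 66/413 = 0.15981 rad; initial bearing θ = 0.7854 rad.
sin φ₂ = sin φ₁ cos δ + cos φ₁ sin δ cos θ = (0.5993)(0.9873) + (0.8005)(0.1591)(0.7071) = 0.6817, so φ₂ = 42.98°.
Δλ = atan2(sin θ sin δ cos φ₁, cos δ − sin φ₁ sin φ₂) = atan2(0.0901, 0.5787) = 8.847°.
λ₂ = -19.639° + 8.847° = -10.79°.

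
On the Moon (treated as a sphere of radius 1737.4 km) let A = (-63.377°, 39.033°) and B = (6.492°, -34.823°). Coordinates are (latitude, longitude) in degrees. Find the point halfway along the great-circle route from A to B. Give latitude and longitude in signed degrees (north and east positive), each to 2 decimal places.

The central angle between A and B is δ = 1.5481 rad.
With f = 0.5, the slerp weights are sin((1−f)δ)/sin δ = 0.6992 and sin(fδ)/sin δ = 0.6992.
Weighted sum of the unit vectors: (0.6992)·(0.3481,0.2822,-0.8940) + (0.6992)·(0.8157,-0.5674,0.1131) = (0.8137, -0.1994, -0.5460).
Converting back: φ = atan2(z, √(x²+y²)) = -33.09°, λ = atan2(y, x) = -13.77°.

-33.09°, -13.77°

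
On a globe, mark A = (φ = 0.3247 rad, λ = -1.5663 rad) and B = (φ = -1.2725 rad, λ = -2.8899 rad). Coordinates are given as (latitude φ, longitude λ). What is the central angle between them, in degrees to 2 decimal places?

103.70°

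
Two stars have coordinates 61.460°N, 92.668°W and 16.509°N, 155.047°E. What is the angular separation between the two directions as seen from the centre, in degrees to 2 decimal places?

85.65°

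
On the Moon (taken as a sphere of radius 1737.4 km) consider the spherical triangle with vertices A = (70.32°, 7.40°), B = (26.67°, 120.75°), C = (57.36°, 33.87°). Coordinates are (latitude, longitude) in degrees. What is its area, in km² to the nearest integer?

Side lengths (central angles): a = 1.1547, b = 0.2995, c = 1.2626 rad; semiperimeter s = 1.3584.
By l'Huilier's theorem, tan(E/4) = √[tan(s/2) tan((s−a)/2) tan((s−b)/2) tan((s−c)/2)], giving spherical excess E = 0.1923 rad.
Area = E·R² = 0.1923 × (1737.4)² ≈ 580441 km².

580441 km²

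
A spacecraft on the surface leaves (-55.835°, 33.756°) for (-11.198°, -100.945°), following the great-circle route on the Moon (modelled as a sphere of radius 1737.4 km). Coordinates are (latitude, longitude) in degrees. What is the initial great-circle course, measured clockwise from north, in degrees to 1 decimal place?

225.7°

Δλ = -134.701° = -2.3510 rad.
y = sin Δλ · cos φ₂ = (-0.7108)(0.9810) = -0.6973
x = cos φ₁ sin φ₂ − sin φ₁ cos φ₂ cos Δλ = (0.5616)(-0.1942) − (-0.8274)(0.9810)(-0.7034) = -0.6800
θ = atan2(y, x) = -134.28°; adding 360° gives 225.7°.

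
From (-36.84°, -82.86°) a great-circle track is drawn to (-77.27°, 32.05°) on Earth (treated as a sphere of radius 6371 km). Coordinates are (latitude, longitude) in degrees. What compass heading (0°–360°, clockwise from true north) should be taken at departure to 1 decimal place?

With φ₁ = -0.6430, φ₂ = -1.3486, Δλ = 2.0056 rad, the forward-azimuth formula gives
θ = atan2( sin Δλ cos φ₂ , cos φ₁ sin φ₂ − sin φ₁ cos φ₂ cos Δλ ) = atan2(0.1999, -0.8363) = 166.56°.
So the initial bearing is 166.6°.

166.6°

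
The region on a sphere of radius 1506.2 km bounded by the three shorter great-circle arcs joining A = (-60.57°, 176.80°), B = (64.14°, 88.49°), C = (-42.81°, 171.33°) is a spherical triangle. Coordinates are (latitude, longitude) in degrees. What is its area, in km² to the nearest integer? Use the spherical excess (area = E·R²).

747431 km²

Side lengths (central angles): a = 2.1793, b = 0.3153, c = 2.4614 rad; semiperimeter s = 2.4780.
By l'Huilier's theorem, tan(E/4) = √[tan(s/2) tan((s−a)/2) tan((s−b)/2) tan((s−c)/2)], giving spherical excess E = 0.3295 rad.
Area = E·R² = 0.3295 × (1506.2)² ≈ 747431 km².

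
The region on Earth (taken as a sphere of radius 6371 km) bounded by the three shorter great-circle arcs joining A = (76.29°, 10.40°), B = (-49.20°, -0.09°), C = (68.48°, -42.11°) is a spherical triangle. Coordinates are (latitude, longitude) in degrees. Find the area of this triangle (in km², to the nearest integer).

Side lengths (central angles): a = 2.1249, b = 0.2954, c = 2.1934 rad; semiperimeter s = 2.3068.
By l'Huilier's theorem, tan(E/4) = √[tan(s/2) tan((s−a)/2) tan((s−b)/2) tan((s−c)/2)], giving spherical excess E = 0.5396 rad.
Area = E·R² = 0.5396 × (6371)² ≈ 21900879 km².

21900879 km²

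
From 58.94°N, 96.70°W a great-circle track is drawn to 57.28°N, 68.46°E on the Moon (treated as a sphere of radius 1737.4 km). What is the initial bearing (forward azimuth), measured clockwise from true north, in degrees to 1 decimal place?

8.9°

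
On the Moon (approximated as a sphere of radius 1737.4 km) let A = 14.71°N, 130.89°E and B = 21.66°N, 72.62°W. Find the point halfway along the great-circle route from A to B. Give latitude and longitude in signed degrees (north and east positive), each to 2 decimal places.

58.08°, -156.34°

Central angle δ = 2.3900 rad. Interpolating on the sphere with fraction f = 0.5:
P = [sin((1−f)δ)·A + sin(fδ)·B] / sin δ = 1.3623·A + 1.3623·B in Cartesian coordinates,
giving P = (-0.4843, -0.2122, 0.8487), i.e. latitude 58.08°, longitude -156.34°.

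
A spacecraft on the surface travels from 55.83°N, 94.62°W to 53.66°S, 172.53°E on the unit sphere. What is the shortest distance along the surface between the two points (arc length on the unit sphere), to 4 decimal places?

In radians: φ₁ = 0.9744, φ₂ = -0.9365, Δλ = -92.850° = -1.6205 rad.
cos c = sin φ₁ sin φ₂ + cos φ₁ cos φ₂ cos Δλ = (0.8274)(-0.8055) + (0.5617)(0.5926)(-0.0497) = -0.68301,
so c = arccos(-0.68301) = 2.32267 rad.
On the unit sphere the arc length equals the central angle: 2.3227.

2.3227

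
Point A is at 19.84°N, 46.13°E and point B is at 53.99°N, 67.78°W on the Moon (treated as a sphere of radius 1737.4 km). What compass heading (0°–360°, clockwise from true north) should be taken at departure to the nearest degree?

327°

Δλ = -113.910° = -1.9881 rad.
y = sin Δλ · cos φ₂ = (-0.9142)(0.5879) = -0.5375
x = cos φ₁ sin φ₂ − sin φ₁ cos φ₂ cos Δλ = (0.9406)(0.8089) − (0.3394)(0.5879)(-0.4053) = 0.8418
θ = atan2(y, x) = -32.56°; adding 360° gives 327°.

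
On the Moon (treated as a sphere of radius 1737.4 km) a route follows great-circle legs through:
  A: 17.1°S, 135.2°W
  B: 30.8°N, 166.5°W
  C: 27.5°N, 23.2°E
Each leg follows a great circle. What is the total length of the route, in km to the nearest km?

Leg A→B: central angle 0.9873 rad, distance 1715.3 km.
Leg B→C: central angle 2.1113 rad, distance 3668.2 km.
Total: 1715.3 + 3668.2 ≈ 5384 km.

5384 km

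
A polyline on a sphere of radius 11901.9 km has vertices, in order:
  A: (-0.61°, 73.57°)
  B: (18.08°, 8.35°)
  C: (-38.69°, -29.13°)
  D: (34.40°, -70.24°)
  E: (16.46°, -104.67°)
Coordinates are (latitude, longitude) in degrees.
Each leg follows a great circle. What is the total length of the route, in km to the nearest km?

52247 km

Leg A→B: central angle 1.1646 rad, distance 13861.0 km.
Leg B→C: central angle 1.1649 rad, distance 13864.7 km.
Leg C→D: central angle 1.4383 rad, distance 17118.8 km.
Leg D→E: central angle 0.6219 rad, distance 7402.1 km.
Total: 13861.0 + 13864.7 + 17118.8 + 7402.1 ≈ 52247 km.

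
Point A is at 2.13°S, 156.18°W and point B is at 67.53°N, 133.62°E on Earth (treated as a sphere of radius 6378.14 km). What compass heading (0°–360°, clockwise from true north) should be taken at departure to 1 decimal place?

With φ₁ = -0.0372, φ₂ = 1.1786, Δλ = -1.2252 rad, the forward-azimuth formula gives
θ = atan2( sin Δλ cos φ₂ , cos φ₁ sin φ₂ − sin φ₁ cos φ₂ cos Δλ ) = atan2(-0.3596, 0.9283) = -21.18°.
Adding 360° brings this into [0°, 360°): 338.8°.

338.8°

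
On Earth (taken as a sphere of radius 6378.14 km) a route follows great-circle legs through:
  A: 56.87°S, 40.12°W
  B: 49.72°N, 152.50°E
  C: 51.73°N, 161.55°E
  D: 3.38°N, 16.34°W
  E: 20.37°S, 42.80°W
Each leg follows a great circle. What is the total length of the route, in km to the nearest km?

Leg A→B: central angle 2.9607 rad, distance 18883.9 km.
Leg B→C: central angle 0.1059 rad, distance 675.3 km.
Leg C→D: central angle 2.1792 rad, distance 13899.4 km.
Leg D→E: central angle 0.6141 rad, distance 3917.0 km.
Total: 18883.9 + 675.3 + 13899.4 + 3917.0 ≈ 37376 km.

37376 km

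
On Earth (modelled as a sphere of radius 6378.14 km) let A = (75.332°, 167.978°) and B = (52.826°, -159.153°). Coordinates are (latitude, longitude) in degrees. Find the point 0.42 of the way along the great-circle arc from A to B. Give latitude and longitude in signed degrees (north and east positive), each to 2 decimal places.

Central angle δ = 0.4525 rad. Interpolating on the sphere with fraction f = 0.42:
P = [sin((1−f)δ)·A + sin(fδ)·B] / sin δ = 0.5934·A + 0.4321·B in Cartesian coordinates,
giving P = (-0.3909, -0.0616, 0.9183), i.e. latitude 66.69°, longitude -171.04°.

66.69°, -171.04°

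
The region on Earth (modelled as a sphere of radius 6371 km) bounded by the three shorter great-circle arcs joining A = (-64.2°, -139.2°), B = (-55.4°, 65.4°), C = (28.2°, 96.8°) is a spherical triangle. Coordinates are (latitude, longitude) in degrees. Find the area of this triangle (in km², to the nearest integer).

Side lengths (central angles): a = 1.5326, b = 2.2652, c = 1.0282 rad; semiperimeter s = 2.4130.
By l'Huilier's theorem, tan(E/4) = √[tan(s/2) tan((s−a)/2) tan((s−b)/2) tan((s−c)/2)], giving spherical excess E = 1.0750 rad.
Area = E·R² = 1.0750 × (6371)² ≈ 43631864 km².

43631864 km²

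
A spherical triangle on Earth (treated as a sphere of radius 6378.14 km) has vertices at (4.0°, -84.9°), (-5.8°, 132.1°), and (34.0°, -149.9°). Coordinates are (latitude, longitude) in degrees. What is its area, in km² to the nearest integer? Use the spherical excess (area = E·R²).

37865571 km²

Side lengths (central angles): a = 1.4556, b = 1.1718, c = 2.4975 rad; semiperimeter s = 2.5624.
By l'Huilier's theorem, tan(E/4) = √[tan(s/2) tan((s−a)/2) tan((s−b)/2) tan((s−c)/2)], giving spherical excess E = 0.9308 rad.
Area = E·R² = 0.9308 × (6378.14)² ≈ 37865571 km².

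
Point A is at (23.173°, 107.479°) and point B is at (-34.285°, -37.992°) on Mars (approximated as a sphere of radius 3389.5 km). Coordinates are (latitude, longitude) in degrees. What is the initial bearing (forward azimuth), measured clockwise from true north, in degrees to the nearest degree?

Δλ = -145.471° = -2.5389 rad.
y = sin Δλ · cos φ₂ = (-0.5668)(0.8262) = -0.4683
x = cos φ₁ sin φ₂ − sin φ₁ cos φ₂ cos Δλ = (0.9193)(-0.5633) − (0.3935)(0.8262)(-0.8238) = -0.2500
θ = atan2(y, x) = -118.09°; adding 360° gives 242°.

242°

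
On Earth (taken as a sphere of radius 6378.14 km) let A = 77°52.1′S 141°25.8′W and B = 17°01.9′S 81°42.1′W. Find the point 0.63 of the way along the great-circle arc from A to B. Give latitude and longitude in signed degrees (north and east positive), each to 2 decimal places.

-41.29°, -88.03°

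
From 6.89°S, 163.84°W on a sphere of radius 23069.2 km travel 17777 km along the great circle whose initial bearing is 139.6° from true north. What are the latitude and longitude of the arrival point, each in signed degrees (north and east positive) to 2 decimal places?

-37.79°, -129.00°

Angular distance δ = d/R = 17777/23069.2 = 0.77059 rad; initial bearing θ = 2.4365 rad.
sin φ₂ = sin φ₁ cos δ + cos φ₁ sin δ cos θ = (-0.1200)(0.7175) + (0.9928)(0.6966)(-0.7615) = -0.6127, so φ₂ = -37.79°.
Δλ = atan2(sin θ sin δ cos φ₁, cos δ − sin φ₁ sin φ₂) = atan2(0.4482, 0.6440) = 34.836°.
λ₂ = -163.840° + 34.836° = -129.00°.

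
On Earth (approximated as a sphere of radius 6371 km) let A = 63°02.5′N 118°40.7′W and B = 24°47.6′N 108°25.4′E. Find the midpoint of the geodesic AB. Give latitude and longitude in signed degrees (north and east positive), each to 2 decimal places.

62.40°, 137.42°

The central angle between A and B is δ = 1.4770 rad.
With f = 0.5, the slerp weights are sin((1−f)δ)/sin δ = 0.6762 and sin(fδ)/sin δ = 0.6762.
Weighted sum of the unit vectors: (0.6762)·(-0.2176,-0.3977,0.8913) + (0.6762)·(-0.2869,0.8613,0.4193) = (-0.3411, 0.3134, 0.8862).
Converting back: φ = atan2(z, √(x²+y²)) = 62.40°, λ = atan2(y, x) = 137.42°.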